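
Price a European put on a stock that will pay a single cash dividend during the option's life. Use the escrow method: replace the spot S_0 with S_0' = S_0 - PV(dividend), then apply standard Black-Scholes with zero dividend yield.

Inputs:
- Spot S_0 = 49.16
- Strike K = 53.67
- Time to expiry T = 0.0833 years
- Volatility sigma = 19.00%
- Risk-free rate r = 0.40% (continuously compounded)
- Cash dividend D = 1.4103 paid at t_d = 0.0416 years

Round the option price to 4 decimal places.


Answer: Price = 5.9189

Derivation:
PV(D) = D * exp(-r * t_d) = 1.4103 * 0.99983361 = 1.41006535
S_0' = S_0 - PV(D) = 49.1600 - 1.41006535 = 47.74993465
d1 = (ln(S_0'/K) + (r + sigma^2/2)*T) / (sigma*sqrt(T)) = -2.09783692
d2 = d1 - sigma*sqrt(T) = -2.15267423
exp(-rT) = 0.99966686
N(-d1) = 0.98204022; N(-d2) = 0.98432785
P = K * exp(-rT) * N(-d2) - S_0' * N(-d1) = 53.6700 * 0.99966686 * 0.98432785 - 47.74993465 * 0.98204022 = 5.9189


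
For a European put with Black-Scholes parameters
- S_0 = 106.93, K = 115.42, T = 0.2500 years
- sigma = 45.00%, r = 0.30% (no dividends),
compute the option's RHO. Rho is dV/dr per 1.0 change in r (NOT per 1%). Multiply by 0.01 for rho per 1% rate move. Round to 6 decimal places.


d1 = -0.2237365978; d2 = -0.4487365978
phi(d1) = 0.3890810642; exp(-qT) = 1.0000000000; exp(-rT) = 0.9992502812
N(-d2) = 0.6731891598
Rho = -K*T*exp(-rT)*N(-d2) = -115.4200 * 0.2500 * 0.9992502812 * 0.6731891598 = -19.410310

Answer: Rho = -19.410310


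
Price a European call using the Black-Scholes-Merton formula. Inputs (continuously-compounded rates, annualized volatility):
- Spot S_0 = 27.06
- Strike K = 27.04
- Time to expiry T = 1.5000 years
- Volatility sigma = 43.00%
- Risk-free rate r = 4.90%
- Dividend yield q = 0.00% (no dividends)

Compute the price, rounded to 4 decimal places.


Answer: Price = 6.4398

Derivation:
d1 = (ln(S/K) + (r - q + 0.5*sigma^2) * T) / (sigma * sqrt(T)) = 0.40428804
d2 = d1 - sigma * sqrt(T) = -0.12235226
exp(-rT) = 0.92913615; exp(-qT) = 1.00000000
C = S_0 * exp(-qT) * N(d1) - K * exp(-rT) * N(d2)
N(d1) = 0.65699954; N(d2) = 0.45131002
C = 27.0600 * 1.00000000 * 0.65699954 - 27.0400 * 0.92913615 * 0.45131002 = 6.4398


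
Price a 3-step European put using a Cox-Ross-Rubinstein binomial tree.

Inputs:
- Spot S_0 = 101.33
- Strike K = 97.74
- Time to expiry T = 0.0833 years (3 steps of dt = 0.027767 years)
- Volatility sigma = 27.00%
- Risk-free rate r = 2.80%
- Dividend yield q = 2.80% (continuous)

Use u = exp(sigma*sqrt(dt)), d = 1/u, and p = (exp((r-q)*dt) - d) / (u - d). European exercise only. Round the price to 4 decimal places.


dt = T/N = 0.027767
u = exp(sigma*sqrt(dt)) = 1.046018; d = 1/u = 0.956006
p = (exp((r-q)*dt) - d) / (u - d) = 0.488754
Discount per step: exp(-r*dt) = 0.999223
Stock lattice S(k, i) with i counting down-moves:
  k=0: S(0,0) = 101.3300
  k=1: S(1,0) = 105.9930; S(1,1) = 96.8721
  k=2: S(2,0) = 110.8707; S(2,1) = 101.3300; S(2,2) = 92.6103
  k=3: S(3,0) = 115.9728; S(3,1) = 105.9930; S(3,2) = 96.8721; S(3,3) = 88.5360
Terminal payoffs V(N, i) = max(K - S_T, 0):
  V(3,0) = 0.000000; V(3,1) = 0.000000; V(3,2) = 0.867903; V(3,3) = 9.203976
Backward induction: V(k, i) = exp(-r*dt) * [p * V(k+1, i) + (1-p) * V(k+1, i+1)].
  V(2,0) = exp(-r*dt) * [p*0.000000 + (1-p)*0.000000] = 0.000000
  V(2,1) = exp(-r*dt) * [p*0.000000 + (1-p)*0.867903] = 0.443367
  V(2,2) = exp(-r*dt) * [p*0.867903 + (1-p)*9.203976] = 5.125699
  V(1,0) = exp(-r*dt) * [p*0.000000 + (1-p)*0.443367] = 0.226493
  V(1,1) = exp(-r*dt) * [p*0.443367 + (1-p)*5.125699] = 2.834985
  V(0,0) = exp(-r*dt) * [p*0.226493 + (1-p)*2.834985] = 1.558862

Answer: Price = V(0,0) = 1.5589


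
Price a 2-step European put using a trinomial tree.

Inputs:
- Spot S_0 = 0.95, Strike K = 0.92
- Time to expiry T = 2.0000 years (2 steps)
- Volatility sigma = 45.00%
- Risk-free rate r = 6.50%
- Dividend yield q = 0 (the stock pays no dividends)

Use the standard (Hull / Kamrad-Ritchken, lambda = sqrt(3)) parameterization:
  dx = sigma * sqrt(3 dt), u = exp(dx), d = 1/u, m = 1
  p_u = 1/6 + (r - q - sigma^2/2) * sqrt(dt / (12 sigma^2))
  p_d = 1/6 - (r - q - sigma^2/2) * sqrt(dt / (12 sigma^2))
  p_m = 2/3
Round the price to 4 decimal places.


dt = T/N = 1.000000; dx = sigma*sqrt(3*dt) = 0.779423
u = exp(dx) = 2.180214; d = 1/u = 0.458671
p_u = 0.143412, p_m = 0.666667, p_d = 0.189921
Discount per step: exp(-r*dt) = 0.937067
Stock lattice S(k, j) with j the centered position index:
  k=0: S(0,+0) = 0.9500
  k=1: S(1,-1) = 0.4357; S(1,+0) = 0.9500; S(1,+1) = 2.0712
  k=2: S(2,-2) = 0.1999; S(2,-1) = 0.4357; S(2,+0) = 0.9500; S(2,+1) = 2.0712; S(2,+2) = 4.5157
Terminal payoffs V(N, j) = max(K - S_T, 0):
  V(2,-2) = 0.720140; V(2,-1) = 0.484263; V(2,+0) = 0.000000; V(2,+1) = 0.000000; V(2,+2) = 0.000000
Backward induction: V(k, j) = exp(-r*dt) * [p_u * V(k+1, j+1) + p_m * V(k+1, j) + p_d * V(k+1, j-1)]
  V(1,-1) = exp(-r*dt) * [p_u*0.000000 + p_m*0.484263 + p_d*0.720140] = 0.430687
  V(1,+0) = exp(-r*dt) * [p_u*0.000000 + p_m*0.000000 + p_d*0.484263] = 0.086184
  V(1,+1) = exp(-r*dt) * [p_u*0.000000 + p_m*0.000000 + p_d*0.000000] = 0.000000
  V(0,+0) = exp(-r*dt) * [p_u*0.000000 + p_m*0.086184 + p_d*0.430687] = 0.130489

Answer: Price = V(0,0) = 0.1305


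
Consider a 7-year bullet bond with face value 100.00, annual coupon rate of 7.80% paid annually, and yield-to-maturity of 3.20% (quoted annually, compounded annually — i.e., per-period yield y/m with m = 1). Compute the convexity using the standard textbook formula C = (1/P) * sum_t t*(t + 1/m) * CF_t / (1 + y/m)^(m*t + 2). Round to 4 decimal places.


Coupon per period c = face * coupon_rate / m = 7.800000
Periods per year m = 1; per-period yield y/m = 0.032000
Number of cashflows N = 7
Cashflows (t years, CF_t, discount factor 1/(1+y/m)^(m*t), PV):
  t = 1.0000: CF_t = 7.800000, DF = 0.968992, PV = 7.558140
  t = 2.0000: CF_t = 7.800000, DF = 0.938946, PV = 7.323779
  t = 3.0000: CF_t = 7.800000, DF = 0.909831, PV = 7.096685
  t = 4.0000: CF_t = 7.800000, DF = 0.881620, PV = 6.876632
  t = 5.0000: CF_t = 7.800000, DF = 0.854283, PV = 6.663404
  t = 6.0000: CF_t = 7.800000, DF = 0.827793, PV = 6.456786
  t = 7.0000: CF_t = 107.800000, DF = 0.802125, PV = 86.469088
Price P = sum_t PV_t = 128.444514
Convexity numerator sum_t t*(t + 1/m) * CF_t / (1+y/m)^(m*t + 2):
  t = 1.0000: term = 14.193369
  t = 2.0000: term = 41.259795
  t = 3.0000: term = 79.960843
  t = 4.0000: term = 129.135728
  t = 5.0000: term = 187.697279
  t = 6.0000: term = 254.628091
  t = 7.0000: term = 4546.628943
Convexity = (1/P) * sum = 5253.504048 / 128.444514 = 40.900961

Answer: Convexity = 40.9010


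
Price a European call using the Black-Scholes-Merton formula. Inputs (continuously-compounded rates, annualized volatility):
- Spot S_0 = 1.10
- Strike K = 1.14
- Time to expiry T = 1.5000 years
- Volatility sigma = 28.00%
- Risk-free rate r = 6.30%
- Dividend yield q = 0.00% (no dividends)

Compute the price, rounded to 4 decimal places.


d1 = (ln(S/K) + (r - q + 0.5*sigma^2) * T) / (sigma * sqrt(T)) = 0.34287583
d2 = d1 - sigma * sqrt(T) = -0.00005273
exp(-rT) = 0.90982773; exp(-qT) = 1.00000000
C = S_0 * exp(-qT) * N(d1) - K * exp(-rT) * N(d2)
N(d1) = 0.63415406; N(d2) = 0.49997896
C = 1.1000 * 1.00000000 * 0.63415406 - 1.1400 * 0.90982773 * 0.49997896 = 0.1790

Answer: Price = 0.1790


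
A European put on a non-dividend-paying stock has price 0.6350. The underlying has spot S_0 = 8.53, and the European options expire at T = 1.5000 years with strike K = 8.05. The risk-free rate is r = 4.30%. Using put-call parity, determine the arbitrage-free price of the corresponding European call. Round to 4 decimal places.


Put-call parity: C - P = S_0 * exp(-qT) - K * exp(-rT).
S_0 * exp(-qT) = 8.5300 * 1.00000000 = 8.53000000
K * exp(-rT) = 8.0500 * 0.93753611 = 7.54716572
C = P + S*exp(-qT) - K*exp(-rT)
C = 0.6350 + 8.53000000 - 7.54716572 = 1.6178

Answer: Call price = 1.6178


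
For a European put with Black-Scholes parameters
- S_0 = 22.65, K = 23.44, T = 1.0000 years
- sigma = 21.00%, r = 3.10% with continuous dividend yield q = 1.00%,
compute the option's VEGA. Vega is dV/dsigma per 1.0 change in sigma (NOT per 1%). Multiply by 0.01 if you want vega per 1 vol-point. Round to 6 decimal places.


d1 = 0.0417423201; d2 = -0.1682576799
phi(d1) = 0.3985948690; exp(-qT) = 0.9900498337; exp(-rT) = 0.9694755731
Vega = S * exp(-qT) * phi(d1) * sqrt(T) = 22.6500 * 0.9900498337 * 0.3985948690 * 1.0000000000 = 8.938342

Answer: Vega = 8.938342


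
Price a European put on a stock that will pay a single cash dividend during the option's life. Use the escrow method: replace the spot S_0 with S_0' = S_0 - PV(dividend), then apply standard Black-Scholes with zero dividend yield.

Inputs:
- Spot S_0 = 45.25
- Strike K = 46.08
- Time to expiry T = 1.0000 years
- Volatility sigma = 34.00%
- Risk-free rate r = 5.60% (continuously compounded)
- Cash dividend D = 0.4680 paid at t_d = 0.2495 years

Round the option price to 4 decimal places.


PV(D) = D * exp(-r * t_d) = 0.4680 * 0.98612516 = 0.46150657
S_0' = S_0 - PV(D) = 45.2500 - 0.46150657 = 44.78849343
d1 = (ln(S_0'/K) + (r + sigma^2/2)*T) / (sigma*sqrt(T)) = 0.25109484
d2 = d1 - sigma*sqrt(T) = -0.08890516
exp(-rT) = 0.94553914
N(-d1) = 0.40087039; N(-d2) = 0.53542136
P = K * exp(-rT) * N(-d2) - S_0' * N(-d1) = 46.0800 * 0.94553914 * 0.53542136 - 44.78849343 * 0.40087039 = 5.3742

Answer: Price = 5.3742


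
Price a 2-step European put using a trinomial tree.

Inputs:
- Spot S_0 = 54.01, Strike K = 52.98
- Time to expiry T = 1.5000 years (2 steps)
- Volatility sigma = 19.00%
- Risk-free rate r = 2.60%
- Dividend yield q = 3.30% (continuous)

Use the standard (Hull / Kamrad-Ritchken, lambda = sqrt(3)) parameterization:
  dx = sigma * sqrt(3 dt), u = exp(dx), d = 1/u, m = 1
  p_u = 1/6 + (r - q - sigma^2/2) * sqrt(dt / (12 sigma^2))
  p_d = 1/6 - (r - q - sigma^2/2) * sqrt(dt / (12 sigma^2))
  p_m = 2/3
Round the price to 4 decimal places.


dt = T/N = 0.750000; dx = sigma*sqrt(3*dt) = 0.285000
u = exp(dx) = 1.329762; d = 1/u = 0.752014
p_u = 0.133706, p_m = 0.666667, p_d = 0.199627
Discount per step: exp(-r*dt) = 0.980689
Stock lattice S(k, j) with j the centered position index:
  k=0: S(0,+0) = 54.0100
  k=1: S(1,-1) = 40.6163; S(1,+0) = 54.0100; S(1,+1) = 71.8204
  k=2: S(2,-2) = 30.5440; S(2,-1) = 40.6163; S(2,+0) = 54.0100; S(2,+1) = 71.8204; S(2,+2) = 95.5041
Terminal payoffs V(N, j) = max(K - S_T, 0):
  V(2,-2) = 22.435971; V(2,-1) = 12.363710; V(2,+0) = 0.000000; V(2,+1) = 0.000000; V(2,+2) = 0.000000
Backward induction: V(k, j) = exp(-r*dt) * [p_u * V(k+1, j+1) + p_m * V(k+1, j) + p_d * V(k+1, j-1)]
  V(1,-1) = exp(-r*dt) * [p_u*0.000000 + p_m*12.363710 + p_d*22.435971] = 12.475641
  V(1,+0) = exp(-r*dt) * [p_u*0.000000 + p_m*0.000000 + p_d*12.363710] = 2.420470
  V(1,+1) = exp(-r*dt) * [p_u*0.000000 + p_m*0.000000 + p_d*0.000000] = 0.000000
  V(0,+0) = exp(-r*dt) * [p_u*0.000000 + p_m*2.420470 + p_d*12.475641] = 4.024869

Answer: Price = V(0,0) = 4.0249


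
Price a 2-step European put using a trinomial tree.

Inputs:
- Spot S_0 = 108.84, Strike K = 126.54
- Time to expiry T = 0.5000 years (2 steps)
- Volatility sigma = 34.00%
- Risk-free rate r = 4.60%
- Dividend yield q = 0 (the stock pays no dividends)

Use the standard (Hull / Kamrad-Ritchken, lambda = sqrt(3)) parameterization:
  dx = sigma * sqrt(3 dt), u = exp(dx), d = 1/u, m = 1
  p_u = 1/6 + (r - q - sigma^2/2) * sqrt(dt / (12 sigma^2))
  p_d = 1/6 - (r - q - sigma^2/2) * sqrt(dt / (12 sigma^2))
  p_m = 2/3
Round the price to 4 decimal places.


dt = T/N = 0.250000; dx = sigma*sqrt(3*dt) = 0.294449
u = exp(dx) = 1.342386; d = 1/u = 0.744942
p_u = 0.161657, p_m = 0.666667, p_d = 0.171676
Discount per step: exp(-r*dt) = 0.988566
Stock lattice S(k, j) with j the centered position index:
  k=0: S(0,+0) = 108.8400
  k=1: S(1,-1) = 81.0795; S(1,+0) = 108.8400; S(1,+1) = 146.1053
  k=2: S(2,-2) = 60.3995; S(2,-1) = 81.0795; S(2,+0) = 108.8400; S(2,+1) = 146.1053; S(2,+2) = 196.1297
Terminal payoffs V(N, j) = max(K - S_T, 0):
  V(2,-2) = 66.140451; V(2,-1) = 45.460490; V(2,+0) = 17.700000; V(2,+1) = 0.000000; V(2,+2) = 0.000000
Backward induction: V(k, j) = exp(-r*dt) * [p_u * V(k+1, j+1) + p_m * V(k+1, j) + p_d * V(k+1, j-1)]
  V(1,-1) = exp(-r*dt) * [p_u*17.700000 + p_m*45.460490 + p_d*66.140451] = 44.013975
  V(1,+0) = exp(-r*dt) * [p_u*0.000000 + p_m*17.700000 + p_d*45.460490] = 19.380316
  V(1,+1) = exp(-r*dt) * [p_u*0.000000 + p_m*0.000000 + p_d*17.700000] = 3.003921
  V(0,+0) = exp(-r*dt) * [p_u*3.003921 + p_m*19.380316 + p_d*44.013975] = 20.722279

Answer: Price = V(0,0) = 20.7223


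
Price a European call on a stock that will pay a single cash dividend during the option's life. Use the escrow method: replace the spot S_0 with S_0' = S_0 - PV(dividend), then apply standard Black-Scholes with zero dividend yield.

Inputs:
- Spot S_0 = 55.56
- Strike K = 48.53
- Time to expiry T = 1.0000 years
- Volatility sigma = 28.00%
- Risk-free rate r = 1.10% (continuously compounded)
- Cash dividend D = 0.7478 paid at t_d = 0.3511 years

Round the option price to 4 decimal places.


Answer: Price = 9.7582

Derivation:
PV(D) = D * exp(-r * t_d) = 0.7478 * 0.99614535 = 0.74491749
S_0' = S_0 - PV(D) = 55.5600 - 0.74491749 = 54.81508251
d1 = (ln(S_0'/K) + (r + sigma^2/2)*T) / (sigma*sqrt(T)) = 0.61422579
d2 = d1 - sigma*sqrt(T) = 0.33422579
exp(-rT) = 0.98906028
N(d1) = 0.73046693; N(d2) = 0.63089541
C = S_0' * N(d1) - K * exp(-rT) * N(d2) = 54.81508251 * 0.73046693 - 48.5300 * 0.98906028 * 0.63089541 = 9.7582


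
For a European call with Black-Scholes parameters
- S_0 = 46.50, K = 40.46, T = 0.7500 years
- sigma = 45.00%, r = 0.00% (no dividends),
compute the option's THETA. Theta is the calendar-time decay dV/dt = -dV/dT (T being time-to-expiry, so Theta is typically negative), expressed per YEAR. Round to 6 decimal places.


d1 = 0.5518852242; d2 = 0.1621737925
phi(d1) = 0.3425878412; exp(-qT) = 1.0000000000; exp(-rT) = 1.0000000000
Theta = -S*exp(-qT)*phi(d1)*sigma/(2*sqrt(T)) - r*K*exp(-rT)*N(d2) + q*S*exp(-qT)*N(d1)
N(d1) = 0.7094865038; N(d2) = 0.5644155014; sqrt(T) = 0.8660254038
Term 1 = -46.5000 * 1.0000000000 * 0.3425878412 * 0.4500 / (2 * 0.8660254038) = -4.1388223403
Term 2 = -0.0000 * 40.4600 * 1.0000000000 * 0.5644155014 = -0.0000000000
Term 3 = 0 (no dividend yield, q = 0)
Theta = -4.1388223403 + (-0.0000000000) + (0.0000000000) = -4.138822

Answer: Theta = -4.138822


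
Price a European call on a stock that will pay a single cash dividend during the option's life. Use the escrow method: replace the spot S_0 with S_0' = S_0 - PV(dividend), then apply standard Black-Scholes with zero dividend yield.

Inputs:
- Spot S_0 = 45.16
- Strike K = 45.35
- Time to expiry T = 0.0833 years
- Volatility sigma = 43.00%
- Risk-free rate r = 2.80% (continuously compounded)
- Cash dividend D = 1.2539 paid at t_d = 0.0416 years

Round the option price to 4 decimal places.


PV(D) = D * exp(-r * t_d) = 1.2539 * 0.99883588 = 1.25244031
S_0' = S_0 - PV(D) = 45.1600 - 1.25244031 = 43.90755969
d1 = (ln(S_0'/K) + (r + sigma^2/2)*T) / (sigma*sqrt(T)) = -0.17960677
d2 = d1 - sigma*sqrt(T) = -0.30371224
exp(-rT) = 0.99767032
N(d1) = 0.42873065; N(d2) = 0.38067356
C = S_0' * N(d1) - K * exp(-rT) * N(d2) = 43.90755969 * 0.42873065 - 45.3500 * 0.99767032 * 0.38067356 = 1.6012

Answer: Price = 1.6012


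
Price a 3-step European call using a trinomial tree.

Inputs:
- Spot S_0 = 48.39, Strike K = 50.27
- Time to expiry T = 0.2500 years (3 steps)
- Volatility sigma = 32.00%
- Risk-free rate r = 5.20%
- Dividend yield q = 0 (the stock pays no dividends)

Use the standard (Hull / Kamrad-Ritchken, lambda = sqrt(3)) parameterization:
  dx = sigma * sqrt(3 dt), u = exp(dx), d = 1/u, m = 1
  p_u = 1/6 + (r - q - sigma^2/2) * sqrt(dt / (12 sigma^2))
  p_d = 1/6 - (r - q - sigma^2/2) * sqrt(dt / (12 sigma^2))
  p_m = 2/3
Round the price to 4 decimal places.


Answer: Price = V(0,0) = 2.5486

Derivation:
dt = T/N = 0.083333; dx = sigma*sqrt(3*dt) = 0.160000
u = exp(dx) = 1.173511; d = 1/u = 0.852144
p_u = 0.166875, p_m = 0.666667, p_d = 0.166458
Discount per step: exp(-r*dt) = 0.995676
Stock lattice S(k, j) with j the centered position index:
  k=0: S(0,+0) = 48.3900
  k=1: S(1,-1) = 41.2352; S(1,+0) = 48.3900; S(1,+1) = 56.7862
  k=2: S(2,-2) = 35.1384; S(2,-1) = 41.2352; S(2,+0) = 48.3900; S(2,+1) = 56.7862; S(2,+2) = 66.6392
  k=3: S(3,-3) = 29.9429; S(3,-2) = 35.1384; S(3,-1) = 41.2352; S(3,+0) = 48.3900; S(3,+1) = 56.7862; S(3,+2) = 66.6392; S(3,+3) = 78.2018
Terminal payoffs V(N, j) = max(S_T - K, 0):
  V(3,-3) = 0.000000; V(3,-2) = 0.000000; V(3,-1) = 0.000000; V(3,+0) = 0.000000; V(3,+1) = 6.516191; V(3,+2) = 16.369213; V(3,+3) = 27.931840
Backward induction: V(k, j) = exp(-r*dt) * [p_u * V(k+1, j+1) + p_m * V(k+1, j) + p_d * V(k+1, j-1)]
  V(2,-2) = exp(-r*dt) * [p_u*0.000000 + p_m*0.000000 + p_d*0.000000] = 0.000000
  V(2,-1) = exp(-r*dt) * [p_u*0.000000 + p_m*0.000000 + p_d*0.000000] = 0.000000
  V(2,+0) = exp(-r*dt) * [p_u*6.516191 + p_m*0.000000 + p_d*0.000000] = 1.082688
  V(2,+1) = exp(-r*dt) * [p_u*16.369213 + p_m*6.516191 + p_d*0.000000] = 7.045145
  V(2,+2) = exp(-r*dt) * [p_u*27.931840 + p_m*16.369213 + p_d*6.516191] = 16.586577
  V(1,-1) = exp(-r*dt) * [p_u*1.082688 + p_m*0.000000 + p_d*0.000000] = 0.179892
  V(1,+0) = exp(-r*dt) * [p_u*7.045145 + p_m*1.082688 + p_d*0.000000] = 1.889246
  V(1,+1) = exp(-r*dt) * [p_u*16.586577 + p_m*7.045145 + p_d*1.082688] = 7.611814
  V(0,+0) = exp(-r*dt) * [p_u*7.611814 + p_m*1.889246 + p_d*0.179892] = 2.548595


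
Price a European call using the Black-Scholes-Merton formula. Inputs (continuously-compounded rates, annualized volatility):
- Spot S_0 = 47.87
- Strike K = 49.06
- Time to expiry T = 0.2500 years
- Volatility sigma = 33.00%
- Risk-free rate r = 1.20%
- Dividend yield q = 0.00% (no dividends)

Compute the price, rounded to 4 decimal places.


d1 = (ln(S/K) + (r - q + 0.5*sigma^2) * T) / (sigma * sqrt(T)) = -0.04813658
d2 = d1 - sigma * sqrt(T) = -0.21313658
exp(-rT) = 0.99700450; exp(-qT) = 1.00000000
C = S_0 * exp(-qT) * N(d1) - K * exp(-rT) * N(d2)
N(d1) = 0.48080370; N(d2) = 0.41561022
C = 47.8700 * 1.00000000 * 0.48080370 - 49.0600 * 0.99700450 * 0.41561022 = 2.6873

Answer: Price = 2.6873


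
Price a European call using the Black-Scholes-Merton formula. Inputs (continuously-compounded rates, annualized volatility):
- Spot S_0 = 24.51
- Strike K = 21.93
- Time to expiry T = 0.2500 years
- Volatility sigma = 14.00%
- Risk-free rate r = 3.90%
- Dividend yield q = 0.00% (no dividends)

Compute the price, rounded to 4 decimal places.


d1 = (ln(S/K) + (r - q + 0.5*sigma^2) * T) / (sigma * sqrt(T)) = 1.76322336
d2 = d1 - sigma * sqrt(T) = 1.69322336
exp(-rT) = 0.99029738; exp(-qT) = 1.00000000
C = S_0 * exp(-qT) * N(d1) - K * exp(-rT) * N(d2)
N(d1) = 0.96106859; N(d2) = 0.95479352
C = 24.5100 * 1.00000000 * 0.96106859 - 21.9300 * 0.99029738 * 0.95479352 = 2.8203

Answer: Price = 2.8203


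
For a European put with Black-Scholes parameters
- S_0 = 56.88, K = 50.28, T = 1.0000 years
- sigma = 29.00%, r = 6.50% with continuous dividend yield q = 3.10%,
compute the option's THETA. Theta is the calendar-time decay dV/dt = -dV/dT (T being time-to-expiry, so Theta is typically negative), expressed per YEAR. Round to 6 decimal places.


Answer: Theta = -1.880663

Derivation:
d1 = 0.6875393165; d2 = 0.3975393165
phi(d1) = 0.3149650215; exp(-qT) = 0.9694755731; exp(-rT) = 0.9370674634
Theta = -S*exp(-qT)*phi(d1)*sigma/(2*sqrt(T)) + r*K*exp(-rT)*N(-d2) - q*S*exp(-qT)*N(-d1)
N(-d1) = 0.2458714669; N(-d2) = 0.3454848999; sqrt(T) = 1.0000000000
Term 1 = -56.8800 * 0.9694755731 * 0.3149650215 * 0.2900 / (2 * 1.0000000000) = -2.5184120393
Term 2 = 0.0650 * 50.2800 * 0.9370674634 * 0.3454848999 = 1.0580557575
Term 3 = -0.0310 * 56.8800 * 0.9694755731 * 0.2458714669 = -0.4203066728
Theta = -2.5184120393 + (1.0580557575) + (-0.4203066728) = -1.880663


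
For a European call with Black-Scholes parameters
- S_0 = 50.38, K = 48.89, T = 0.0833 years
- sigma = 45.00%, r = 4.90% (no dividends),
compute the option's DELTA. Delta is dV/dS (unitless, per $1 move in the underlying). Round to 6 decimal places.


Answer: Delta = 0.628362

Derivation:
d1 = 0.3275171771; d2 = 0.1976393499
phi(d1) = 0.3781091820; exp(-qT) = 1.0000000000; exp(-rT) = 0.9959266188
N(d1) = 0.6283616234
Delta = exp(-qT) * N(d1) = 1.0000000000 * 0.6283616234 = 0.628362


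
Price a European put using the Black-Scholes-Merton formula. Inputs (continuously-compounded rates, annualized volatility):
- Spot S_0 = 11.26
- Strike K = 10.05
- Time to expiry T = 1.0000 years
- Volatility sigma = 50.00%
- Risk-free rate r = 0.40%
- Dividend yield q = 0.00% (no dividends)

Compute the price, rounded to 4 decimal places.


d1 = (ln(S/K) + (r - q + 0.5*sigma^2) * T) / (sigma * sqrt(T)) = 0.48536798
d2 = d1 - sigma * sqrt(T) = -0.01463202
exp(-rT) = 0.99600799; exp(-qT) = 1.00000000
P = K * exp(-rT) * N(-d2) - S_0 * exp(-qT) * N(-d1)
N(-d1) = 0.31370767; N(-d2) = 0.50583712
P = 10.0500 * 0.99600799 * 0.50583712 - 11.2600 * 1.00000000 * 0.31370767 = 1.5310

Answer: Price = 1.5310


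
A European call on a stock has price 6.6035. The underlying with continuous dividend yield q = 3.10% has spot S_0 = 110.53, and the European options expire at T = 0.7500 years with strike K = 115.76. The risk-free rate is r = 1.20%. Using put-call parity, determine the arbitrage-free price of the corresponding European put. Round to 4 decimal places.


Answer: Put price = 13.3365

Derivation:
Put-call parity: C - P = S_0 * exp(-qT) - K * exp(-rT).
S_0 * exp(-qT) = 110.5300 * 0.97701820 = 107.98982150
K * exp(-rT) = 115.7600 * 0.99104038 = 114.72283425
P = C - S*exp(-qT) + K*exp(-rT)
P = 6.6035 - 107.98982150 + 114.72283425 = 13.3365


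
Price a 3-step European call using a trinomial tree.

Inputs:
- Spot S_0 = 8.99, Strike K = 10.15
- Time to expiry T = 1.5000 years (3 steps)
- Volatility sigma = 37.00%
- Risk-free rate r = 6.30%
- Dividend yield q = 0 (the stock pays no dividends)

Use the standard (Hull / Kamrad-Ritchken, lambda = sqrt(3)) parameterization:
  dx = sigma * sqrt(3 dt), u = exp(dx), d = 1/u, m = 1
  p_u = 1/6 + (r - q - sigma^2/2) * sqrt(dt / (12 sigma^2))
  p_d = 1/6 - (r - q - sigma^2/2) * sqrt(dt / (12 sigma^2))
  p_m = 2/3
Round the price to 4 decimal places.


dt = T/N = 0.500000; dx = sigma*sqrt(3*dt) = 0.453156
u = exp(dx) = 1.573269; d = 1/u = 0.635619
p_u = 0.163660, p_m = 0.666667, p_d = 0.169673
Discount per step: exp(-r*dt) = 0.968991
Stock lattice S(k, j) with j the centered position index:
  k=0: S(0,+0) = 8.9900
  k=1: S(1,-1) = 5.7142; S(1,+0) = 8.9900; S(1,+1) = 14.1437
  k=2: S(2,-2) = 3.6321; S(2,-1) = 5.7142; S(2,+0) = 8.9900; S(2,+1) = 14.1437; S(2,+2) = 22.2518
  k=3: S(3,-3) = 2.3086; S(3,-2) = 3.6321; S(3,-1) = 5.7142; S(3,+0) = 8.9900; S(3,+1) = 14.1437; S(3,+2) = 22.2518; S(3,+3) = 35.0081
Terminal payoffs V(N, j) = max(S_T - K, 0):
  V(3,-3) = 0.000000; V(3,-2) = 0.000000; V(3,-1) = 0.000000; V(3,+0) = 0.000000; V(3,+1) = 3.993688; V(3,+2) = 12.101826; V(3,+3) = 24.858107
Backward induction: V(k, j) = exp(-r*dt) * [p_u * V(k+1, j+1) + p_m * V(k+1, j) + p_d * V(k+1, j-1)]
  V(2,-2) = exp(-r*dt) * [p_u*0.000000 + p_m*0.000000 + p_d*0.000000] = 0.000000
  V(2,-1) = exp(-r*dt) * [p_u*0.000000 + p_m*0.000000 + p_d*0.000000] = 0.000000
  V(2,+0) = exp(-r*dt) * [p_u*3.993688 + p_m*0.000000 + p_d*0.000000] = 0.633339
  V(2,+1) = exp(-r*dt) * [p_u*12.101826 + p_m*3.993688 + p_d*0.000000] = 4.499067
  V(2,+2) = exp(-r*dt) * [p_u*24.858107 + p_m*12.101826 + p_d*3.993688] = 12.416440
  V(1,-1) = exp(-r*dt) * [p_u*0.633339 + p_m*0.000000 + p_d*0.000000] = 0.100438
  V(1,+0) = exp(-r*dt) * [p_u*4.499067 + p_m*0.633339 + p_d*0.000000] = 1.122618
  V(1,+1) = exp(-r*dt) * [p_u*12.416440 + p_m*4.499067 + p_d*0.633339] = 4.979560
  V(0,+0) = exp(-r*dt) * [p_u*4.979560 + p_m*1.122618 + p_d*0.100438] = 1.531401

Answer: Price = V(0,0) = 1.5314


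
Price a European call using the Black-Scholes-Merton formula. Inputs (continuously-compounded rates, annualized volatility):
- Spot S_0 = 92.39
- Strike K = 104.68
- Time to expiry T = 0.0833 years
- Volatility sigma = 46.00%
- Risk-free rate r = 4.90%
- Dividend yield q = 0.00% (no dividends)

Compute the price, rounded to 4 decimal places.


Answer: Price = 1.2832

Derivation:
d1 = (ln(S/K) + (r - q + 0.5*sigma^2) * T) / (sigma * sqrt(T)) = -0.84356067
d2 = d1 - sigma * sqrt(T) = -0.97632467
exp(-rT) = 0.99592662; exp(-qT) = 1.00000000
C = S_0 * exp(-qT) * N(d1) - K * exp(-rT) * N(d2)
N(d1) = 0.19945747; N(d2) = 0.16445180
C = 92.3900 * 1.00000000 * 0.19945747 - 104.6800 * 0.99592662 * 0.16445180 = 1.2832


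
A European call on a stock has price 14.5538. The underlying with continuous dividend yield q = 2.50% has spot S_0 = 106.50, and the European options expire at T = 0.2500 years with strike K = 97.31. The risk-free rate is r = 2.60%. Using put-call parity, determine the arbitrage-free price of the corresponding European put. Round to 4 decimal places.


Answer: Put price = 5.3969

Derivation:
Put-call parity: C - P = S_0 * exp(-qT) - K * exp(-rT).
S_0 * exp(-qT) = 106.5000 * 0.99376949 = 105.83645075
K * exp(-rT) = 97.3100 * 0.99352108 = 96.67953623
P = C - S*exp(-qT) + K*exp(-rT)
P = 14.5538 - 105.83645075 + 96.67953623 = 5.3969


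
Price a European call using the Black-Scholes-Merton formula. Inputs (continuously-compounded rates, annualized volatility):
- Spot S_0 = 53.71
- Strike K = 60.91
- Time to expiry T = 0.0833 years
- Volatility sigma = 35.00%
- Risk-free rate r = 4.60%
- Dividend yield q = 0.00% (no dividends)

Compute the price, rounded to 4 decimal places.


Answer: Price = 0.3184

Derivation:
d1 = (ln(S/K) + (r - q + 0.5*sigma^2) * T) / (sigma * sqrt(T)) = -1.15688737
d2 = d1 - sigma * sqrt(T) = -1.25790346
exp(-rT) = 0.99617553; exp(-qT) = 1.00000000
C = S_0 * exp(-qT) * N(d1) - K * exp(-rT) * N(d2)
N(d1) = 0.12365919; N(d2) = 0.10421334
C = 53.7100 * 1.00000000 * 0.12365919 - 60.9100 * 0.99617553 * 0.10421334 = 0.3184


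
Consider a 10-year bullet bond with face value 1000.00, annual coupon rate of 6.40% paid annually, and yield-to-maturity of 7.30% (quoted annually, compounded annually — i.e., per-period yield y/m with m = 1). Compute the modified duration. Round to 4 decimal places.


Answer: Modified duration = 7.0827

Derivation:
Coupon per period c = face * coupon_rate / m = 64.000000
Periods per year m = 1; per-period yield y/m = 0.073000
Number of cashflows N = 10
Cashflows (t years, CF_t, discount factor 1/(1+y/m)^(m*t), PV):
  t = 1.0000: CF_t = 64.000000, DF = 0.931966, PV = 59.645853
  t = 2.0000: CF_t = 64.000000, DF = 0.868561, PV = 55.587934
  t = 3.0000: CF_t = 64.000000, DF = 0.809470, PV = 51.806089
  t = 4.0000: CF_t = 64.000000, DF = 0.754399, PV = 48.281537
  t = 5.0000: CF_t = 64.000000, DF = 0.703075, PV = 44.996773
  t = 6.0000: CF_t = 64.000000, DF = 0.655242, PV = 41.935482
  t = 7.0000: CF_t = 64.000000, DF = 0.610663, PV = 39.082463
  t = 8.0000: CF_t = 64.000000, DF = 0.569118, PV = 36.423544
  t = 9.0000: CF_t = 64.000000, DF = 0.530399, PV = 33.945521
  t = 10.0000: CF_t = 1064.000000, DF = 0.494314, PV = 525.949938
Price P = sum_t PV_t = 937.655132
First compute Macaulay numerator sum_t t * PV_t:
  t * PV_t at t = 1.0000: 59.645853
  t * PV_t at t = 2.0000: 111.175867
  t * PV_t at t = 3.0000: 155.418267
  t * PV_t at t = 4.0000: 193.126148
  t * PV_t at t = 5.0000: 224.983863
  t * PV_t at t = 6.0000: 251.612894
  t * PV_t at t = 7.0000: 273.577238
  t * PV_t at t = 8.0000: 291.388351
  t * PV_t at t = 9.0000: 305.509687
  t * PV_t at t = 10.0000: 5259.499381
Macaulay duration D = 7125.937547 / 937.655132 = 7.599742
Modified duration = D / (1 + y/m) = 7.599742 / (1 + 0.073000) = 7.082705


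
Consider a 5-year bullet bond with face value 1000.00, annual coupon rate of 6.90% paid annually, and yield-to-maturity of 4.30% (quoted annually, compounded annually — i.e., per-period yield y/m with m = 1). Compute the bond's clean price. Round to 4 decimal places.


Coupon per period c = face * coupon_rate / m = 69.000000
Periods per year m = 1; per-period yield y/m = 0.043000
Number of cashflows N = 5
Cashflows (t years, CF_t, discount factor 1/(1+y/m)^(m*t), PV):
  t = 1.0000: CF_t = 69.000000, DF = 0.958773, PV = 66.155321
  t = 2.0000: CF_t = 69.000000, DF = 0.919245, PV = 63.427921
  t = 3.0000: CF_t = 69.000000, DF = 0.881347, PV = 60.812963
  t = 4.0000: CF_t = 69.000000, DF = 0.845012, PV = 58.305813
  t = 5.0000: CF_t = 1069.000000, DF = 0.810174, PV = 866.076317
Price P = sum_t PV_t = 1114.778336

Answer: Price = 1114.7783


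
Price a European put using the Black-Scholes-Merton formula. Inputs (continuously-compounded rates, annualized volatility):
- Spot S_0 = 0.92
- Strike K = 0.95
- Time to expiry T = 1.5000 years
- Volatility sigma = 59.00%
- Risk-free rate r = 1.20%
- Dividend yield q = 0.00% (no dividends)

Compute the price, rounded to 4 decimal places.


d1 = (ln(S/K) + (r - q + 0.5*sigma^2) * T) / (sigma * sqrt(T)) = 0.34180302
d2 = d1 - sigma * sqrt(T) = -0.38079645
exp(-rT) = 0.98216103; exp(-qT) = 1.00000000
P = K * exp(-rT) * N(-d2) - S_0 * exp(-qT) * N(-d1)
N(-d1) = 0.36624957; N(-d2) = 0.64832285
P = 0.9500 * 0.98216103 * 0.64832285 - 0.9200 * 1.00000000 * 0.36624957 = 0.2680

Answer: Price = 0.2680


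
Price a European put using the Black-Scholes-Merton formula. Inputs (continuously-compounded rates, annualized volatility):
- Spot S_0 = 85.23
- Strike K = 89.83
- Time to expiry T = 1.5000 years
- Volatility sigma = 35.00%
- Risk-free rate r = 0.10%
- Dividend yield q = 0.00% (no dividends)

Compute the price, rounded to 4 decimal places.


d1 = (ln(S/K) + (r - q + 0.5*sigma^2) * T) / (sigma * sqrt(T)) = 0.09520231
d2 = d1 - sigma * sqrt(T) = -0.33345840
exp(-rT) = 0.99850112; exp(-qT) = 1.00000000
P = K * exp(-rT) * N(-d2) - S_0 * exp(-qT) * N(-d1)
N(-d1) = 0.46207707; N(-d2) = 0.63060586
P = 89.8300 * 0.99850112 * 0.63060586 - 85.2300 * 1.00000000 * 0.46207707 = 17.1796

Answer: Price = 17.1796


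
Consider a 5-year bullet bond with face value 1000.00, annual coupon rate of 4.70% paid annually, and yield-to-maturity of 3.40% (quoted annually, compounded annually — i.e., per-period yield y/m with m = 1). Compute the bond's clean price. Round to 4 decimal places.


Coupon per period c = face * coupon_rate / m = 47.000000
Periods per year m = 1; per-period yield y/m = 0.034000
Number of cashflows N = 5
Cashflows (t years, CF_t, discount factor 1/(1+y/m)^(m*t), PV):
  t = 1.0000: CF_t = 47.000000, DF = 0.967118, PV = 45.454545
  t = 2.0000: CF_t = 47.000000, DF = 0.935317, PV = 43.959909
  t = 3.0000: CF_t = 47.000000, DF = 0.904562, PV = 42.514418
  t = 4.0000: CF_t = 47.000000, DF = 0.874818, PV = 41.116459
  t = 5.0000: CF_t = 1047.000000, DF = 0.846052, PV = 885.816953
Price P = sum_t PV_t = 1058.862285

Answer: Price = 1058.8623


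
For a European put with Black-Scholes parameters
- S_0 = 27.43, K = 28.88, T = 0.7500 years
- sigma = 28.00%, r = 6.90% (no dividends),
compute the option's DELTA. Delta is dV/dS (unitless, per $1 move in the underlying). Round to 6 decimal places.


d1 = 0.1222250146; d2 = -0.1202620985
phi(d1) = 0.3959734916; exp(-qT) = 1.0000000000; exp(-rT) = 0.9495662287
N(-d1) = 0.4513604081
Delta = -exp(-qT) * N(-d1) = -1.0000000000 * 0.4513604081 = -0.451360

Answer: Delta = -0.451360


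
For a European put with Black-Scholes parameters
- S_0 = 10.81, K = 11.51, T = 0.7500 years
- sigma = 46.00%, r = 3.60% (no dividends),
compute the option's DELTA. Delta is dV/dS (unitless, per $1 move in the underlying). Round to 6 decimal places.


d1 = 0.1094591069; d2 = -0.2889125789
phi(d1) = 0.3965595019; exp(-qT) = 1.0000000000; exp(-rT) = 0.9733612415
N(-d1) = 0.4564191774
Delta = -exp(-qT) * N(-d1) = -1.0000000000 * 0.4564191774 = -0.456419

Answer: Delta = -0.456419


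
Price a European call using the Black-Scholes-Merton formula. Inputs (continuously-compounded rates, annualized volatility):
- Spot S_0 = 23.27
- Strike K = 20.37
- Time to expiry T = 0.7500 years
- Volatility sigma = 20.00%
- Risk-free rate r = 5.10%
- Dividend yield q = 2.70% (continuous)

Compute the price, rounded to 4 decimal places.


d1 = (ln(S/K) + (r - q + 0.5*sigma^2) * T) / (sigma * sqrt(T)) = 0.95898888
d2 = d1 - sigma * sqrt(T) = 0.78578380
exp(-rT) = 0.96247229; exp(-qT) = 0.97995365
C = S_0 * exp(-qT) * N(d1) - K * exp(-rT) * N(d2)
N(d1) = 0.83121783; N(d2) = 0.78400292
C = 23.2700 * 0.97995365 * 0.83121783 - 20.3700 * 0.96247229 * 0.78400292 = 3.5839

Answer: Price = 3.5839


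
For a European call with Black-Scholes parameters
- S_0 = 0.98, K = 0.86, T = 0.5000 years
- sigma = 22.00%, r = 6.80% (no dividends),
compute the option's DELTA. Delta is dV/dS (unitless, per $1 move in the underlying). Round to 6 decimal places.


d1 = 1.1360003578; d2 = 0.9804368660
phi(d1) = 0.2092580835; exp(-qT) = 1.0000000000; exp(-rT) = 0.9665715046
N(d1) = 0.8720217927
Delta = exp(-qT) * N(d1) = 1.0000000000 * 0.8720217927 = 0.872022

Answer: Delta = 0.872022


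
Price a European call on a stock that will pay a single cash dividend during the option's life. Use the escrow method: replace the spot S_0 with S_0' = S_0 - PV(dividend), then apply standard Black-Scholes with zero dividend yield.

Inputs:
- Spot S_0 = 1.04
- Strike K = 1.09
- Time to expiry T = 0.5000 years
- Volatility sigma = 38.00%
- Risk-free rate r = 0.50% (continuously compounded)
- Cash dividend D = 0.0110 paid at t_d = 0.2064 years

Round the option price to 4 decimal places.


PV(D) = D * exp(-r * t_d) = 0.0110 * 0.99896853 = 0.01098865
S_0' = S_0 - PV(D) = 1.0400 - 0.01098865 = 1.02901135
d1 = (ln(S_0'/K) + (r + sigma^2/2)*T) / (sigma*sqrt(T)) = -0.07063332
d2 = d1 - sigma*sqrt(T) = -0.33933389
exp(-rT) = 0.99750312
N(d1) = 0.47184480; N(d2) = 0.36717911
C = S_0' * N(d1) - K * exp(-rT) * N(d2) = 1.02901135 * 0.47184480 - 1.0900 * 0.99750312 * 0.36717911 = 0.0863

Answer: Price = 0.0863


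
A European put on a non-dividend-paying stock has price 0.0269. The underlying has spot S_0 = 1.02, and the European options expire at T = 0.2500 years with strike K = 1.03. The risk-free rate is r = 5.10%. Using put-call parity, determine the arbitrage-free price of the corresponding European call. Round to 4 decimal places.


Put-call parity: C - P = S_0 * exp(-qT) - K * exp(-rT).
S_0 * exp(-qT) = 1.0200 * 1.00000000 = 1.02000000
K * exp(-rT) = 1.0300 * 0.98733094 = 1.01695087
C = P + S*exp(-qT) - K*exp(-rT)
C = 0.0269 + 1.02000000 - 1.01695087 = 0.0299

Answer: Call price = 0.0299


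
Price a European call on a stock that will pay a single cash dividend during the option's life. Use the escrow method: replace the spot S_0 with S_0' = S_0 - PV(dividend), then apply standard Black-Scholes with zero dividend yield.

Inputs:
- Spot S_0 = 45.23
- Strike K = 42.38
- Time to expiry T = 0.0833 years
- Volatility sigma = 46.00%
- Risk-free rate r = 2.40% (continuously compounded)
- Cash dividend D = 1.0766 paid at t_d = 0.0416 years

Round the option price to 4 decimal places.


PV(D) = D * exp(-r * t_d) = 1.0766 * 0.99900210 = 1.07552566
S_0' = S_0 - PV(D) = 45.2300 - 1.07552566 = 44.15447434
d1 = (ln(S_0'/K) + (r + sigma^2/2)*T) / (sigma*sqrt(T)) = 0.39039237
d2 = d1 - sigma*sqrt(T) = 0.25762837
exp(-rT) = 0.99800280
N(d1) = 0.65187679; N(d2) = 0.60165313
C = S_0' * N(d1) - K * exp(-rT) * N(d2) = 44.15447434 * 0.65187679 - 42.3800 * 0.99800280 * 0.60165313 = 3.3361

Answer: Price = 3.3361


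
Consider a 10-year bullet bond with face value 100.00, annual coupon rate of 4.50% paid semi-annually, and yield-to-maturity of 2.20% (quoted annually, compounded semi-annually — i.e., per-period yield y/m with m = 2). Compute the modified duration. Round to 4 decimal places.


Coupon per period c = face * coupon_rate / m = 2.250000
Periods per year m = 2; per-period yield y/m = 0.011000
Number of cashflows N = 20
Cashflows (t years, CF_t, discount factor 1/(1+y/m)^(m*t), PV):
  t = 0.5000: CF_t = 2.250000, DF = 0.989120, PV = 2.225519
  t = 1.0000: CF_t = 2.250000, DF = 0.978358, PV = 2.201305
  t = 1.5000: CF_t = 2.250000, DF = 0.967713, PV = 2.177354
  t = 2.0000: CF_t = 2.250000, DF = 0.957184, PV = 2.153664
  t = 2.5000: CF_t = 2.250000, DF = 0.946769, PV = 2.130231
  t = 3.0000: CF_t = 2.250000, DF = 0.936468, PV = 2.107054
  t = 3.5000: CF_t = 2.250000, DF = 0.926279, PV = 2.084128
  t = 4.0000: CF_t = 2.250000, DF = 0.916201, PV = 2.061452
  t = 4.5000: CF_t = 2.250000, DF = 0.906232, PV = 2.039023
  t = 5.0000: CF_t = 2.250000, DF = 0.896372, PV = 2.016838
  t = 5.5000: CF_t = 2.250000, DF = 0.886620, PV = 1.994894
  t = 6.0000: CF_t = 2.250000, DF = 0.876973, PV = 1.973189
  t = 6.5000: CF_t = 2.250000, DF = 0.867431, PV = 1.951720
  t = 7.0000: CF_t = 2.250000, DF = 0.857993, PV = 1.930485
  t = 7.5000: CF_t = 2.250000, DF = 0.848658, PV = 1.909480
  t = 8.0000: CF_t = 2.250000, DF = 0.839424, PV = 1.888705
  t = 8.5000: CF_t = 2.250000, DF = 0.830291, PV = 1.868155
  t = 9.0000: CF_t = 2.250000, DF = 0.821257, PV = 1.847829
  t = 9.5000: CF_t = 2.250000, DF = 0.812322, PV = 1.827724
  t = 10.0000: CF_t = 102.250000, DF = 0.803483, PV = 82.156174
Price P = sum_t PV_t = 120.544921
First compute Macaulay numerator sum_t t * PV_t:
  t * PV_t at t = 0.5000: 1.112760
  t * PV_t at t = 1.0000: 2.201305
  t * PV_t at t = 1.5000: 3.266031
  t * PV_t at t = 2.0000: 4.307327
  t * PV_t at t = 2.5000: 5.325578
  t * PV_t at t = 3.0000: 6.321161
  t * PV_t at t = 3.5000: 7.294449
  t * PV_t at t = 4.0000: 8.245809
  t * PV_t at t = 4.5000: 9.175603
  t * PV_t at t = 5.0000: 10.084189
  t * PV_t at t = 5.5000: 10.971917
  t * PV_t at t = 6.0000: 11.839133
  t * PV_t at t = 6.5000: 12.686180
  t * PV_t at t = 7.0000: 13.513392
  t * PV_t at t = 7.5000: 14.321102
  t * PV_t at t = 8.0000: 15.109636
  t * PV_t at t = 8.5000: 15.879316
  t * PV_t at t = 9.0000: 16.630459
  t * PV_t at t = 9.5000: 17.363376
  t * PV_t at t = 10.0000: 821.561738
Macaulay duration D = 1007.210460 / 120.544921 = 8.355478
Modified duration = D / (1 + y/m) = 8.355478 / (1 + 0.011000) = 8.264568

Answer: Modified duration = 8.2646


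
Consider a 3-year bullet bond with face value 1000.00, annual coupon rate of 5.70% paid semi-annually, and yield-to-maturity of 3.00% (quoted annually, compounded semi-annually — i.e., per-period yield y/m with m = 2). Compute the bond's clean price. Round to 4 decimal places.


Coupon per period c = face * coupon_rate / m = 28.500000
Periods per year m = 2; per-period yield y/m = 0.015000
Number of cashflows N = 6
Cashflows (t years, CF_t, discount factor 1/(1+y/m)^(m*t), PV):
  t = 0.5000: CF_t = 28.500000, DF = 0.985222, PV = 28.078818
  t = 1.0000: CF_t = 28.500000, DF = 0.970662, PV = 27.663860
  t = 1.5000: CF_t = 28.500000, DF = 0.956317, PV = 27.255034
  t = 2.0000: CF_t = 28.500000, DF = 0.942184, PV = 26.852251
  t = 2.5000: CF_t = 28.500000, DF = 0.928260, PV = 26.455419
  t = 3.0000: CF_t = 1028.500000, DF = 0.914542, PV = 940.606645
Price P = sum_t PV_t = 1076.912027

Answer: Price = 1076.9120


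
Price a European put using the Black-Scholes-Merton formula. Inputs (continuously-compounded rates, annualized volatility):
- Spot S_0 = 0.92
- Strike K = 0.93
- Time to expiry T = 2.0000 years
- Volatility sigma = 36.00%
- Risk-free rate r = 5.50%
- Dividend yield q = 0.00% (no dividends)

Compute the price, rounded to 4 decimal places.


d1 = (ln(S/K) + (r - q + 0.5*sigma^2) * T) / (sigma * sqrt(T)) = 0.44938420
d2 = d1 - sigma * sqrt(T) = -0.05973268
exp(-rT) = 0.89583414; exp(-qT) = 1.00000000
P = K * exp(-rT) * N(-d2) - S_0 * exp(-qT) * N(-d1)
N(-d1) = 0.32657726; N(-d2) = 0.52381573
P = 0.9300 * 0.89583414 * 0.52381573 - 0.9200 * 1.00000000 * 0.32657726 = 0.1360

Answer: Price = 0.1360


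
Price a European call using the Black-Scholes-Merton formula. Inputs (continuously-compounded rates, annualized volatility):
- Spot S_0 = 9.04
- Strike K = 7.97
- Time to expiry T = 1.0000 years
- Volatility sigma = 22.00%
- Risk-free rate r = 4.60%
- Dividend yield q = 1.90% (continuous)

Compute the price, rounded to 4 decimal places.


Answer: Price = 1.5176

Derivation:
d1 = (ln(S/K) + (r - q + 0.5*sigma^2) * T) / (sigma * sqrt(T)) = 0.80533946
d2 = d1 - sigma * sqrt(T) = 0.58533946
exp(-rT) = 0.95504196; exp(-qT) = 0.98117936
C = S_0 * exp(-qT) * N(d1) - K * exp(-rT) * N(d2)
N(d1) = 0.78968809; N(d2) = 0.72084026
C = 9.0400 * 0.98117936 * 0.78968809 - 7.9700 * 0.95504196 * 0.72084026 = 1.5176
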